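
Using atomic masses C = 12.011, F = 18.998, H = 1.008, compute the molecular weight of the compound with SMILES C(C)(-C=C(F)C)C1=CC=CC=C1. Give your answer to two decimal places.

164.22

Molecular formula: C11H13F.
M = 11×12.011 + 1×18.998 + 13×1.008 = 164.22 g/mol.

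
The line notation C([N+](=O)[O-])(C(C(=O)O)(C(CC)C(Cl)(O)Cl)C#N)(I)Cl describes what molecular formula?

Heavy atoms from the SMILES: 8 C, 3 Cl, 1 I, 2 N, 5 O.
Implicit hydrogens by atom environment:
  5 × C: no H
  3 × Cl: no H
  2 × O: 1 H each → 2
  2 × O: no H
  1 × C: 3 H
  1 × C: 2 H
  1 × C: 1 H
  1 × I: no H
  1 × N: no H
  1 × N (charge +1): no H
  1 × O (charge -1): no H
  Total hydrogens = 8.
Molecular formula: C8H8Cl3IN2O5

C8H8Cl3IN2O5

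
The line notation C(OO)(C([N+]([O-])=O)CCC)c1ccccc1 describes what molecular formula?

Heavy atoms from the SMILES: 11 C, 1 N, 4 O.
Implicit hydrogens by atom environment:
  5 × C (aromatic): 1 H each → 5
  2 × C: 2 H each → 4
  2 × C: 1 H each → 2
  2 × O: no H
  1 × C: 3 H
  1 × C (aromatic): no H
  1 × N (charge +1): no H
  1 × O: 1 H
  1 × O (charge -1): no H
  Total hydrogens = 15.
Molecular formula: C11H15NO4

C11H15NO4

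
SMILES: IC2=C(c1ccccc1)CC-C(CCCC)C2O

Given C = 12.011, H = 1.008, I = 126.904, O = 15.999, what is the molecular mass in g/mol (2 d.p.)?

Molecular formula: C16H21IO.
M = 16×12.011 + 21×1.008 + 1×126.904 + 1×15.999 = 356.25 g/mol.

356.25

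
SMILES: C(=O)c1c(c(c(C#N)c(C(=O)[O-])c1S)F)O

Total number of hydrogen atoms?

3

Hydrogens are implicit in SMILES; fill each atom to its normal valence:
  6 × C (aromatic): no H
  2 × C: no H
  2 × O: no H
  1 × C: 1 H
  1 × F: no H
  1 × N: no H
  1 × O: 1 H
  1 × O (charge -1): no H
  1 × S: 1 H
  Total hydrogens = 3.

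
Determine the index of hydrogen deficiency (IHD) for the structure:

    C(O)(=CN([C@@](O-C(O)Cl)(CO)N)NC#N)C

Molecular formula from the SMILES: C7H13ClN4O4.
DoU = (2C + 2 + N − H − X)/2 = (2·7 + 2 + 4 − 13 − 1)/2 = 6/2 = 3.
(Structurally: 0 ring(s) + 3 π bond(s) = 3.)

3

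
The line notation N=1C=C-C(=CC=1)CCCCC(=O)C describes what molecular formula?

C11H15NO

Heavy atoms from the SMILES: 11 C, 1 N, 1 O.
Implicit hydrogens by atom environment:
  4 × C: 2 H each → 8
  4 × C (aromatic): 1 H each → 4
  1 × C: 3 H
  1 × C (aromatic): no H
  1 × C: no H
  1 × N (aromatic): no H
  1 × O: no H
  Total hydrogens = 15.
Molecular formula: C11H15NO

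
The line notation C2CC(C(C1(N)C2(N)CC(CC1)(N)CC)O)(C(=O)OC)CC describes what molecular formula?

C16H31N3O3

Heavy atoms from the SMILES: 16 C, 3 N, 3 O.
Implicit hydrogens by atom environment:
  7 × C: 2 H each → 14
  5 × C: no H
  3 × C: 3 H each → 9
  3 × N: 2 H each → 6
  2 × O: no H
  1 × C: 1 H
  1 × O: 1 H
  Total hydrogens = 31.
Molecular formula: C16H31N3O3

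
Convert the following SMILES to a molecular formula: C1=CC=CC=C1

Heavy atoms from the SMILES: 6 C.
Implicit hydrogens by atom environment:
  6 × C (aromatic): 1 H each → 6
  Total hydrogens = 6.
Molecular formula: C6H6

C6H6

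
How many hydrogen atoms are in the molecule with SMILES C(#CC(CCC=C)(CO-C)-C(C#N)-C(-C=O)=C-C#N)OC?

18

Hydrogens are implicit in SMILES; fill each atom to its normal valence:
  6 × C: no H
  4 × C: 2 H each → 8
  4 × C: 1 H each → 4
  3 × O: no H
  2 × C: 3 H each → 6
  2 × N: no H
  Total hydrogens = 18.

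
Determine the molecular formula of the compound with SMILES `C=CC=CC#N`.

Heavy atoms from the SMILES: 5 C, 1 N.
Implicit hydrogens by atom environment:
  3 × C: 1 H each → 3
  1 × C: 2 H
  1 × C: no H
  1 × N: no H
  Total hydrogens = 5.
Molecular formula: C5H5N

C5H5N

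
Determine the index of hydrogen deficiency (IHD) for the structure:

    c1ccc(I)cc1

Molecular formula from the SMILES: C6H5I.
DoU = (2C + 2 + N − H − X)/2 = (2·6 + 2 + 0 − 5 − 1)/2 = 8/2 = 4.
(Structurally: 1 ring(s) + 3 π bond(s) = 4.)

4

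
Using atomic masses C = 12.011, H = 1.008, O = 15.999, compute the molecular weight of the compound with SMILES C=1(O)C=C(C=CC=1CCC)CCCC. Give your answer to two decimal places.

Molecular formula: C13H20O.
M = 13×12.011 + 20×1.008 + 1×15.999 = 192.30 g/mol.

192.30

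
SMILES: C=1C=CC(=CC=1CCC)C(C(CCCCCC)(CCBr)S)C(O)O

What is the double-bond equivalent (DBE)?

Molecular formula from the SMILES: C20H33BrO2S.
DoU = (2C + 2 + N − H − X)/2 = (2·20 + 2 + 0 − 33 − 1)/2 = 8/2 = 4.
(Structurally: 1 ring(s) + 3 π bond(s) = 4.)

4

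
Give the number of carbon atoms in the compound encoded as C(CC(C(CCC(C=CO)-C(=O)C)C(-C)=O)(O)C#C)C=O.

16

The symbol for carbon appears 16 times in the SMILES.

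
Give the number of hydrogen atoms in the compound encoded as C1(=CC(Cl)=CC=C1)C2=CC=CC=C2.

Hydrogens are implicit in SMILES; fill each atom to its normal valence:
  9 × C (aromatic): 1 H each → 9
  3 × C (aromatic): no H
  1 × Cl: no H
  Total hydrogens = 9.

9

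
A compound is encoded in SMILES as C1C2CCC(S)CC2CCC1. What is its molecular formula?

C10H18S

Heavy atoms from the SMILES: 10 C, 1 S.
Implicit hydrogens by atom environment:
  7 × C: 2 H each → 14
  3 × C: 1 H each → 3
  1 × S: 1 H
  Total hydrogens = 18.
Molecular formula: C10H18S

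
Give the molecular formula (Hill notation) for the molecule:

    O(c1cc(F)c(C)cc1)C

C8H9FO

Heavy atoms from the SMILES: 8 C, 1 F, 1 O.
Implicit hydrogens by atom environment:
  3 × C (aromatic): 1 H each → 3
  3 × C (aromatic): no H
  2 × C: 3 H each → 6
  1 × F: no H
  1 × O: no H
  Total hydrogens = 9.
Molecular formula: C8H9FO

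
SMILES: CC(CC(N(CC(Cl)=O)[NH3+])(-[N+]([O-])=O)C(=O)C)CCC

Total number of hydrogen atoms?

21

Hydrogens are implicit in SMILES; fill each atom to its normal valence:
  4 × C: 2 H each → 8
  3 × C: 3 H each → 9
  3 × C: no H
  3 × O: no H
  1 × C: 1 H
  1 × Cl: no H
  1 × N (charge +1): 3 H
  1 × N: no H
  1 × N (charge +1): no H
  1 × O (charge -1): no H
  Total hydrogens = 21.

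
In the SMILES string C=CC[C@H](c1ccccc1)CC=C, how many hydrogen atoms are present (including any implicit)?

16

Hydrogens are implicit in SMILES; fill each atom to its normal valence:
  5 × C (aromatic): 1 H each → 5
  4 × C: 2 H each → 8
  3 × C: 1 H each → 3
  1 × C (aromatic): no H
  Total hydrogens = 16.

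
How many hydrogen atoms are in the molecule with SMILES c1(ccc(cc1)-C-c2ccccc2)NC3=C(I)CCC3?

Hydrogens are implicit in SMILES; fill each atom to its normal valence:
  9 × C (aromatic): 1 H each → 9
  4 × C: 2 H each → 8
  3 × C (aromatic): no H
  2 × C: no H
  1 × I: no H
  1 × N: 1 H
  Total hydrogens = 18.

18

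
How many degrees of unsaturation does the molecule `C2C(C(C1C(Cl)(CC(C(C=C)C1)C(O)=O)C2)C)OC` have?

4

Molecular formula from the SMILES: C15H23ClO3.
DoU = (2C + 2 + N − H − X)/2 = (2·15 + 2 + 0 − 23 − 1)/2 = 8/2 = 4.
(Structurally: 2 ring(s) + 2 π bond(s) = 4.)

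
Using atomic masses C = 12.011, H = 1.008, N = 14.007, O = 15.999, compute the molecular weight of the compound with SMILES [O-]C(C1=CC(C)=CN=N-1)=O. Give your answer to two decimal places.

137.12

Molecular formula: C6H5N2O2-.
M = 6×12.011 + 5×1.008 + 2×14.007 + 2×15.999 = 137.12 g/mol.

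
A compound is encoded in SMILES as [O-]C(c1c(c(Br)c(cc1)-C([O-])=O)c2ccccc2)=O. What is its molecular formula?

[C14H7BrO4]2-

Heavy atoms from the SMILES: 1 Br, 14 C, 4 O.
Implicit hydrogens by atom environment:
  7 × C (aromatic): 1 H each → 7
  5 × C (aromatic): no H
  2 × C: no H
  2 × O: no H
  2 × O (charge -1): no H
  1 × Br: no H
  Total hydrogens = 7.
Net charge -2.
Molecular formula: [C14H7BrO4]2-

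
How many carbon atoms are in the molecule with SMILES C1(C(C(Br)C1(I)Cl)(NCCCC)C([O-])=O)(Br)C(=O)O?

The symbol for carbon appears 10 times in the SMILES. (Cl is a single chlorine, not C + l.)

10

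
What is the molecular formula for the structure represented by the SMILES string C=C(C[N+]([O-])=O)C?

Heavy atoms from the SMILES: 4 C, 1 N, 2 O.
Implicit hydrogens by atom environment:
  2 × C: 2 H each → 4
  1 × C: 3 H
  1 × C: no H
  1 × N (charge +1): no H
  1 × O: no H
  1 × O (charge -1): no H
  Total hydrogens = 7.
Molecular formula: C4H7NO2

C4H7NO2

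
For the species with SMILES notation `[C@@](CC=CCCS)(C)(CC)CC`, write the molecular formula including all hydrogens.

Heavy atoms from the SMILES: 11 C, 1 S.
Implicit hydrogens by atom environment:
  5 × C: 2 H each → 10
  3 × C: 3 H each → 9
  2 × C: 1 H each → 2
  1 × C: no H
  1 × S: 1 H
  Total hydrogens = 22.
Molecular formula: C11H22S

C11H22S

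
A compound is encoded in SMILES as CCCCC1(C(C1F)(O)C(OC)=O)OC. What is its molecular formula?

C10H17FO4

Heavy atoms from the SMILES: 10 C, 1 F, 4 O.
Implicit hydrogens by atom environment:
  3 × C: 3 H each → 9
  3 × C: 2 H each → 6
  3 × C: no H
  3 × O: no H
  1 × C: 1 H
  1 × F: no H
  1 × O: 1 H
  Total hydrogens = 17.
Molecular formula: C10H17FO4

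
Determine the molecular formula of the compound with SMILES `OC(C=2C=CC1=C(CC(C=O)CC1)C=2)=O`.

Heavy atoms from the SMILES: 12 C, 3 O.
Implicit hydrogens by atom environment:
  3 × C: 2 H each → 6
  3 × C (aromatic): 1 H each → 3
  3 × C (aromatic): no H
  2 × C: 1 H each → 2
  2 × O: no H
  1 × C: no H
  1 × O: 1 H
  Total hydrogens = 12.
Molecular formula: C12H12O3

C12H12O3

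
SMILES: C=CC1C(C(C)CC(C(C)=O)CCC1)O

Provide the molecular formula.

Heavy atoms from the SMILES: 13 C, 2 O.
Implicit hydrogens by atom environment:
  5 × C: 2 H each → 10
  5 × C: 1 H each → 5
  2 × C: 3 H each → 6
  1 × C: no H
  1 × O: 1 H
  1 × O: no H
  Total hydrogens = 22.
Molecular formula: C13H22O2

C13H22O2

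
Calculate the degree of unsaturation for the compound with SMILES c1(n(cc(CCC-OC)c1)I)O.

3

Molecular formula from the SMILES: C8H12INO2.
DoU = (2C + 2 + N − H − X)/2 = (2·8 + 2 + 1 − 12 − 1)/2 = 6/2 = 3.
(Structurally: 1 ring(s) + 2 π bond(s) = 3.)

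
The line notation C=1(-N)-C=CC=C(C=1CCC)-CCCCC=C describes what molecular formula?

Heavy atoms from the SMILES: 15 C, 1 N.
Implicit hydrogens by atom environment:
  7 × C: 2 H each → 14
  3 × C (aromatic): 1 H each → 3
  3 × C (aromatic): no H
  1 × C: 3 H
  1 × C: 1 H
  1 × N: 2 H
  Total hydrogens = 23.
Molecular formula: C15H23N

C15H23N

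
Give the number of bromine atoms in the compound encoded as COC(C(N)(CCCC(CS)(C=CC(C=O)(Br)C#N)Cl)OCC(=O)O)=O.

The symbol for bromine appears 1 time in the SMILES.

1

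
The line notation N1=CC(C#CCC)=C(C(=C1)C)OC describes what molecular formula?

C11H13NO

Heavy atoms from the SMILES: 11 C, 1 N, 1 O.
Implicit hydrogens by atom environment:
  3 × C: 3 H each → 9
  3 × C (aromatic): no H
  2 × C (aromatic): 1 H each → 2
  2 × C: no H
  1 × C: 2 H
  1 × N (aromatic): no H
  1 × O: no H
  Total hydrogens = 13.
Molecular formula: C11H13NO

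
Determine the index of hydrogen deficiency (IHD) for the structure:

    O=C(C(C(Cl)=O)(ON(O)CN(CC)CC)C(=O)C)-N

Molecular formula from the SMILES: C10H18ClN3O5.
DoU = (2C + 2 + N − H − X)/2 = (2·10 + 2 + 3 − 18 − 1)/2 = 6/2 = 3.
(Structurally: 0 ring(s) + 3 π bond(s) = 3.)

3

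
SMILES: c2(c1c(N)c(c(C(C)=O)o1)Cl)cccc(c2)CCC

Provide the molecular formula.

C15H16ClNO2

Heavy atoms from the SMILES: 15 C, 1 Cl, 1 N, 2 O.
Implicit hydrogens by atom environment:
  6 × C (aromatic): no H
  4 × C (aromatic): 1 H each → 4
  2 × C: 3 H each → 6
  2 × C: 2 H each → 4
  1 × C: no H
  1 × Cl: no H
  1 × N: 2 H
  1 × O (aromatic): no H
  1 × O: no H
  Total hydrogens = 16.
Molecular formula: C15H16ClNO2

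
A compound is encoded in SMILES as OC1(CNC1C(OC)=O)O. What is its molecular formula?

Heavy atoms from the SMILES: 5 C, 1 N, 4 O.
Implicit hydrogens by atom environment:
  2 × C: no H
  2 × O: 1 H each → 2
  2 × O: no H
  1 × C: 3 H
  1 × C: 2 H
  1 × C: 1 H
  1 × N: 1 H
  Total hydrogens = 9.
Molecular formula: C5H9NO4

C5H9NO4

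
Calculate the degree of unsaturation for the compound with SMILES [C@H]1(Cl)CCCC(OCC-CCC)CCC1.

1

Molecular formula from the SMILES: C13H25ClO.
DoU = (2C + 2 + N − H − X)/2 = (2·13 + 2 + 0 − 25 − 1)/2 = 2/2 = 1.
(Structurally: 1 ring(s) + 0 π bond(s) = 1.)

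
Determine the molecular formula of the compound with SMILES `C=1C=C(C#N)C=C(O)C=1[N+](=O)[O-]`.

C7H4N2O3

Heavy atoms from the SMILES: 7 C, 2 N, 3 O.
Implicit hydrogens by atom environment:
  3 × C (aromatic): 1 H each → 3
  3 × C (aromatic): no H
  1 × C: no H
  1 × N (charge +1): no H
  1 × N: no H
  1 × O: 1 H
  1 × O: no H
  1 × O (charge -1): no H
  Total hydrogens = 4.
Molecular formula: C7H4N2O3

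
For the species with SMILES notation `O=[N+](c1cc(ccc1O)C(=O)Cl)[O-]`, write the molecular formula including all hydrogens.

C7H4ClNO4

Heavy atoms from the SMILES: 7 C, 1 Cl, 1 N, 4 O.
Implicit hydrogens by atom environment:
  3 × C (aromatic): 1 H each → 3
  3 × C (aromatic): no H
  2 × O: no H
  1 × C: no H
  1 × Cl: no H
  1 × N (charge +1): no H
  1 × O: 1 H
  1 × O (charge -1): no H
  Total hydrogens = 4.
Molecular formula: C7H4ClNO4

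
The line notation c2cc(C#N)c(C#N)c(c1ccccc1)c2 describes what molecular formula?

C14H8N2

Heavy atoms from the SMILES: 14 C, 2 N.
Implicit hydrogens by atom environment:
  8 × C (aromatic): 1 H each → 8
  4 × C (aromatic): no H
  2 × C: no H
  2 × N: no H
  Total hydrogens = 8.
Molecular formula: C14H8N2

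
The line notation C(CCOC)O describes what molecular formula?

C4H10O2

Heavy atoms from the SMILES: 4 C, 2 O.
Implicit hydrogens by atom environment:
  3 × C: 2 H each → 6
  1 × C: 3 H
  1 × O: 1 H
  1 × O: no H
  Total hydrogens = 10.
Molecular formula: C4H10O2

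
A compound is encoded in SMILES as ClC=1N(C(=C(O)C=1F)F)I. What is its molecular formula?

C4HClF2INO

Heavy atoms from the SMILES: 4 C, 1 Cl, 2 F, 1 I, 1 N, 1 O.
Implicit hydrogens by atom environment:
  4 × C (aromatic): no H
  2 × F: no H
  1 × Cl: no H
  1 × I: no H
  1 × N (aromatic): no H
  1 × O: 1 H
  Total hydrogens = 1.
Molecular formula: C4HClF2INO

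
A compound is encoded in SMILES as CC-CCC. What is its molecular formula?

C5H12

Heavy atoms from the SMILES: 5 C.
Implicit hydrogens by atom environment:
  3 × C: 2 H each → 6
  2 × C: 3 H each → 6
  Total hydrogens = 12.
Molecular formula: C5H12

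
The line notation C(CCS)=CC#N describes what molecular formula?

C5H7NS

Heavy atoms from the SMILES: 5 C, 1 N, 1 S.
Implicit hydrogens by atom environment:
  2 × C: 2 H each → 4
  2 × C: 1 H each → 2
  1 × C: no H
  1 × N: no H
  1 × S: 1 H
  Total hydrogens = 7.
Molecular formula: C5H7NS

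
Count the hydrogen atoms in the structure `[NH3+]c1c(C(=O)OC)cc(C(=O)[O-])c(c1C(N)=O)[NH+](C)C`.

16

Hydrogens are implicit in SMILES; fill each atom to its normal valence:
  5 × C (aromatic): no H
  4 × O: no H
  3 × C: 3 H each → 9
  3 × C: no H
  1 × C (aromatic): 1 H
  1 × N (charge +1): 3 H
  1 × N: 2 H
  1 × N (charge +1): 1 H
  1 × O (charge -1): no H
  Total hydrogens = 16.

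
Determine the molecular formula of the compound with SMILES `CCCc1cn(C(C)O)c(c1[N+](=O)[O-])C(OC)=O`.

C11H16N2O5

Heavy atoms from the SMILES: 11 C, 2 N, 5 O.
Implicit hydrogens by atom environment:
  3 × C: 3 H each → 9
  3 × C (aromatic): no H
  3 × O: no H
  2 × C: 2 H each → 4
  1 × C (aromatic): 1 H
  1 × C: 1 H
  1 × C: no H
  1 × N (aromatic): no H
  1 × N (charge +1): no H
  1 × O: 1 H
  1 × O (charge -1): no H
  Total hydrogens = 16.
Molecular formula: C11H16N2O5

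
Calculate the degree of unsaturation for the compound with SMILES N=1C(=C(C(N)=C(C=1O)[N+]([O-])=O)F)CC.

Molecular formula from the SMILES: C7H8FN3O3.
DoU = (2C + 2 + N − H − X)/2 = (2·7 + 2 + 3 − 8 − 1)/2 = 10/2 = 5.
(Structurally: 1 ring(s) + 4 π bond(s) = 5.)

5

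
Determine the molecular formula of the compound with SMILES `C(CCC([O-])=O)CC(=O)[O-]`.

Heavy atoms from the SMILES: 6 C, 4 O.
Implicit hydrogens by atom environment:
  4 × C: 2 H each → 8
  2 × C: no H
  2 × O: no H
  2 × O (charge -1): no H
  Total hydrogens = 8.
Net charge -2.
Molecular formula: [C6H8O4]2-

[C6H8O4]2-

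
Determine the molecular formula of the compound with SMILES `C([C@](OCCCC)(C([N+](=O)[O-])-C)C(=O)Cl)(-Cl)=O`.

C9H13Cl2NO5

Heavy atoms from the SMILES: 9 C, 2 Cl, 1 N, 5 O.
Implicit hydrogens by atom environment:
  4 × O: no H
  3 × C: 2 H each → 6
  3 × C: no H
  2 × C: 3 H each → 6
  2 × Cl: no H
  1 × C: 1 H
  1 × N (charge +1): no H
  1 × O (charge -1): no H
  Total hydrogens = 13.
Molecular formula: C9H13Cl2NO5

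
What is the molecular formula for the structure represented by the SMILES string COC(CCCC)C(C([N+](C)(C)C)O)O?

C11H26NO3+

Heavy atoms from the SMILES: 11 C, 1 N, 3 O.
Implicit hydrogens by atom environment:
  5 × C: 3 H each → 15
  3 × C: 2 H each → 6
  3 × C: 1 H each → 3
  2 × O: 1 H each → 2
  1 × N (charge +1): no H
  1 × O: no H
  Total hydrogens = 26.
Net charge +1.
Molecular formula: C11H26NO3+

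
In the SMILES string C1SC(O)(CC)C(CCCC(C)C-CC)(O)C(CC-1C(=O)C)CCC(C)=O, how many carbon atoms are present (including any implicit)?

22

The symbol for carbon appears 22 times in the SMILES.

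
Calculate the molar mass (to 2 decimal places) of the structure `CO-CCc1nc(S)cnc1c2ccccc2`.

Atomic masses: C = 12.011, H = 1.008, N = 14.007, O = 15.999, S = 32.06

Molecular formula: C13H14N2OS.
M = 13×12.011 + 14×1.008 + 2×14.007 + 1×15.999 + 1×32.06 = 246.33 g/mol.

246.33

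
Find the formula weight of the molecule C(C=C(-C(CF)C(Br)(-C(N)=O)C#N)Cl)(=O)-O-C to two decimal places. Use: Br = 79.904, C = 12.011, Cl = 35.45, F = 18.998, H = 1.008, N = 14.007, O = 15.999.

327.53

Molecular formula: C9H9BrClFN2O3.
M = 1×79.904 + 9×12.011 + 1×35.45 + 1×18.998 + 9×1.008 + 2×14.007 + 3×15.999 = 327.53 g/mol.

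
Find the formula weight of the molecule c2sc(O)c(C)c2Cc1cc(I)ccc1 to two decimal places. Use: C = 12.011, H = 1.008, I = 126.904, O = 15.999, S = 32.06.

330.18

Molecular formula: C12H11IOS.
M = 12×12.011 + 11×1.008 + 1×126.904 + 1×15.999 + 1×32.06 = 330.18 g/mol.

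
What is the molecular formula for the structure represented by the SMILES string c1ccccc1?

C6H6

Heavy atoms from the SMILES: 6 C.
Implicit hydrogens by atom environment:
  6 × C (aromatic): 1 H each → 6
  Total hydrogens = 6.
Molecular formula: C6H6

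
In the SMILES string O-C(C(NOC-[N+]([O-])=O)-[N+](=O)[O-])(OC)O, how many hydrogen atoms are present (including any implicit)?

9

Hydrogens are implicit in SMILES; fill each atom to its normal valence:
  4 × O: no H
  2 × N (charge +1): no H
  2 × O: 1 H each → 2
  2 × O (charge -1): no H
  1 × C: 3 H
  1 × C: 2 H
  1 × C: 1 H
  1 × C: no H
  1 × N: 1 H
  Total hydrogens = 9.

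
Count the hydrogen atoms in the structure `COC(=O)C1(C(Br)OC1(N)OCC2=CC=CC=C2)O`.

Hydrogens are implicit in SMILES; fill each atom to its normal valence:
  5 × C (aromatic): 1 H each → 5
  4 × O: no H
  3 × C: no H
  1 × Br: no H
  1 × C: 3 H
  1 × C: 2 H
  1 × C: 1 H
  1 × C (aromatic): no H
  1 × N: 2 H
  1 × O: 1 H
  Total hydrogens = 14.

14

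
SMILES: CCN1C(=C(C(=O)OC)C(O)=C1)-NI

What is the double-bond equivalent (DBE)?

4

Molecular formula from the SMILES: C8H11IN2O3.
DoU = (2C + 2 + N − H − X)/2 = (2·8 + 2 + 2 − 11 − 1)/2 = 8/2 = 4.
(Structurally: 1 ring(s) + 3 π bond(s) = 4.)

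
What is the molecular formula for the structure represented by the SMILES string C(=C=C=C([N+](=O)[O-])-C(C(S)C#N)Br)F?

Heavy atoms from the SMILES: 1 Br, 7 C, 1 F, 2 N, 2 O, 1 S.
Implicit hydrogens by atom environment:
  4 × C: no H
  3 × C: 1 H each → 3
  1 × Br: no H
  1 × F: no H
  1 × N (charge +1): no H
  1 × N: no H
  1 × O: no H
  1 × O (charge -1): no H
  1 × S: 1 H
  Total hydrogens = 4.
Molecular formula: C7H4BrFN2O2S

C7H4BrFN2O2S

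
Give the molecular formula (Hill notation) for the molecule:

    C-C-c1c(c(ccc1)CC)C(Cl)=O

Heavy atoms from the SMILES: 11 C, 1 Cl, 1 O.
Implicit hydrogens by atom environment:
  3 × C (aromatic): 1 H each → 3
  3 × C (aromatic): no H
  2 × C: 3 H each → 6
  2 × C: 2 H each → 4
  1 × C: no H
  1 × Cl: no H
  1 × O: no H
  Total hydrogens = 13.
Molecular formula: C11H13ClO

C11H13ClO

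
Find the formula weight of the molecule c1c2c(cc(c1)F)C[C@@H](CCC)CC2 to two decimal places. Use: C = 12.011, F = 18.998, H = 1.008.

192.28

Molecular formula: C13H17F.
M = 13×12.011 + 1×18.998 + 17×1.008 = 192.28 g/mol.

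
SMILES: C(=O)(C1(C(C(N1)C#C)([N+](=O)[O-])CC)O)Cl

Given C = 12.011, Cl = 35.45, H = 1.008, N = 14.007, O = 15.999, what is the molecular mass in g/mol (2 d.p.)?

232.62

Molecular formula: C8H9ClN2O4.
M = 8×12.011 + 1×35.45 + 9×1.008 + 2×14.007 + 4×15.999 = 232.62 g/mol.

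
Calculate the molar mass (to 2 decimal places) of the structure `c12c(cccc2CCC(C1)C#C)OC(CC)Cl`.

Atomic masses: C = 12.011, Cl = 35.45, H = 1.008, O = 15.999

248.75

Molecular formula: C15H17ClO.
M = 15×12.011 + 1×35.45 + 17×1.008 + 1×15.999 = 248.75 g/mol.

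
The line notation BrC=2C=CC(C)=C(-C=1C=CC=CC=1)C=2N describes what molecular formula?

C13H12BrN

Heavy atoms from the SMILES: 1 Br, 13 C, 1 N.
Implicit hydrogens by atom environment:
  7 × C (aromatic): 1 H each → 7
  5 × C (aromatic): no H
  1 × Br: no H
  1 × C: 3 H
  1 × N: 2 H
  Total hydrogens = 12.
Molecular formula: C13H12BrN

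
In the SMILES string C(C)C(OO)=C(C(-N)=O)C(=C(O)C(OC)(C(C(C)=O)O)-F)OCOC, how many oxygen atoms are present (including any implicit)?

9

The symbol for oxygen appears 9 times in the SMILES.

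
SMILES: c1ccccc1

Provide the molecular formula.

C6H6

Heavy atoms from the SMILES: 6 C.
Implicit hydrogens by atom environment:
  6 × C (aromatic): 1 H each → 6
  Total hydrogens = 6.
Molecular formula: C6H6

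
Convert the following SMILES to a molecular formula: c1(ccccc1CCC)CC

C11H16

Heavy atoms from the SMILES: 11 C.
Implicit hydrogens by atom environment:
  4 × C (aromatic): 1 H each → 4
  3 × C: 2 H each → 6
  2 × C: 3 H each → 6
  2 × C (aromatic): no H
  Total hydrogens = 16.
Molecular formula: C11H16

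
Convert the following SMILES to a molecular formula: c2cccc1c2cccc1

Heavy atoms from the SMILES: 10 C.
Implicit hydrogens by atom environment:
  8 × C (aromatic): 1 H each → 8
  2 × C (aromatic): no H
  Total hydrogens = 8.
Molecular formula: C10H8

C10H8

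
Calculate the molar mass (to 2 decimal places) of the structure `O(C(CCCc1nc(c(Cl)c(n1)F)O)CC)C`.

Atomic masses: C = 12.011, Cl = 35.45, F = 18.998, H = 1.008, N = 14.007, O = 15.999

Molecular formula: C11H16ClFN2O2.
M = 11×12.011 + 1×35.45 + 1×18.998 + 16×1.008 + 2×14.007 + 2×15.999 = 262.71 g/mol.

262.71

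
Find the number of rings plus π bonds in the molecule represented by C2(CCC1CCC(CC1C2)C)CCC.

2

Molecular formula from the SMILES: C14H26.
DoU = (2C + 2 + N − H − X)/2 = (2·14 + 2 + 0 − 26 − 0)/2 = 4/2 = 2.
(Structurally: 2 ring(s) + 0 π bond(s) = 2.)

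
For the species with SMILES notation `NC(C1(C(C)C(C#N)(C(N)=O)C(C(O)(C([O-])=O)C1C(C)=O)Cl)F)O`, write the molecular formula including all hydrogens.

Heavy atoms from the SMILES: 13 C, 1 Cl, 1 F, 3 N, 6 O.
Implicit hydrogens by atom environment:
  7 × C: no H
  4 × C: 1 H each → 4
  3 × O: no H
  2 × C: 3 H each → 6
  2 × N: 2 H each → 4
  2 × O: 1 H each → 2
  1 × Cl: no H
  1 × F: no H
  1 × N: no H
  1 × O (charge -1): no H
  Total hydrogens = 16.
Net charge -1.
Molecular formula: C13H16ClFN3O6-

C13H16ClFN3O6-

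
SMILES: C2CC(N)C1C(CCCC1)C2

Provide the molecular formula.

Heavy atoms from the SMILES: 10 C, 1 N.
Implicit hydrogens by atom environment:
  7 × C: 2 H each → 14
  3 × C: 1 H each → 3
  1 × N: 2 H
  Total hydrogens = 19.
Molecular formula: C10H19N

C10H19N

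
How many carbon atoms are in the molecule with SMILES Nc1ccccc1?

The symbol for carbon appears 6 times in the SMILES. Lowercase c denotes aromatic carbon and counts toward C.

6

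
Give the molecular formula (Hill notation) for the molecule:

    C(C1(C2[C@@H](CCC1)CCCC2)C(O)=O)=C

Heavy atoms from the SMILES: 13 C, 2 O.
Implicit hydrogens by atom environment:
  8 × C: 2 H each → 16
  3 × C: 1 H each → 3
  2 × C: no H
  1 × O: 1 H
  1 × O: no H
  Total hydrogens = 20.
Molecular formula: C13H20O2

C13H20O2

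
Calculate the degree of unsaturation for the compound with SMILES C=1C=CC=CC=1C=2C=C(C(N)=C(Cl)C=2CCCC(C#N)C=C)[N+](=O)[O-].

Molecular formula from the SMILES: C19H18ClN3O2.
DoU = (2C + 2 + N − H − X)/2 = (2·19 + 2 + 3 − 18 − 1)/2 = 24/2 = 12.
(Structurally: 2 ring(s) + 10 π bond(s) = 12.)

12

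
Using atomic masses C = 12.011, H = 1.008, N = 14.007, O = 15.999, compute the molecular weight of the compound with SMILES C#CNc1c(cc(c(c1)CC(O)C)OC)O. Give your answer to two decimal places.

Molecular formula: C12H15NO3.
M = 12×12.011 + 15×1.008 + 1×14.007 + 3×15.999 = 221.26 g/mol.

221.26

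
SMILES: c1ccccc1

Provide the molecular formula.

Heavy atoms from the SMILES: 6 C.
Implicit hydrogens by atom environment:
  6 × C (aromatic): 1 H each → 6
  Total hydrogens = 6.
Molecular formula: C6H6

C6H6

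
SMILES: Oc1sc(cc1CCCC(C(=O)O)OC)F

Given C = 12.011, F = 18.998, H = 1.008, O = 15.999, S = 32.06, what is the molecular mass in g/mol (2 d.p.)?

248.27

Molecular formula: C10H13FO4S.
M = 10×12.011 + 1×18.998 + 13×1.008 + 4×15.999 + 1×32.06 = 248.27 g/mol.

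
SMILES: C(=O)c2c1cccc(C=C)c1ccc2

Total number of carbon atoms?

13

The symbol for carbon appears 13 times in the SMILES. Lowercase c denotes aromatic carbon and counts toward C.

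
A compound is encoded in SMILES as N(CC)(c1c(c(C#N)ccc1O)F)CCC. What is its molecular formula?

Heavy atoms from the SMILES: 12 C, 1 F, 2 N, 1 O.
Implicit hydrogens by atom environment:
  4 × C (aromatic): no H
  3 × C: 2 H each → 6
  2 × C: 3 H each → 6
  2 × C (aromatic): 1 H each → 2
  2 × N: no H
  1 × C: no H
  1 × F: no H
  1 × O: 1 H
  Total hydrogens = 15.
Molecular formula: C12H15FN2O

C12H15FN2O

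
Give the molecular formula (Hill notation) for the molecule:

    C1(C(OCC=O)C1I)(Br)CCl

Heavy atoms from the SMILES: 1 Br, 6 C, 1 Cl, 1 I, 2 O.
Implicit hydrogens by atom environment:
  3 × C: 1 H each → 3
  2 × C: 2 H each → 4
  2 × O: no H
  1 × Br: no H
  1 × C: no H
  1 × Cl: no H
  1 × I: no H
  Total hydrogens = 7.
Molecular formula: C6H7BrClIO2

C6H7BrClIO2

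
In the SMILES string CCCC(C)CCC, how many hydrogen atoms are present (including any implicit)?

Hydrogens are implicit in SMILES; fill each atom to its normal valence:
  4 × C: 2 H each → 8
  3 × C: 3 H each → 9
  1 × C: 1 H
  Total hydrogens = 18.

18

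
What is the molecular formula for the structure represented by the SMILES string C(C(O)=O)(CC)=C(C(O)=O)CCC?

Heavy atoms from the SMILES: 9 C, 4 O.
Implicit hydrogens by atom environment:
  4 × C: no H
  3 × C: 2 H each → 6
  2 × C: 3 H each → 6
  2 × O: 1 H each → 2
  2 × O: no H
  Total hydrogens = 14.
Molecular formula: C9H14O4

C9H14O4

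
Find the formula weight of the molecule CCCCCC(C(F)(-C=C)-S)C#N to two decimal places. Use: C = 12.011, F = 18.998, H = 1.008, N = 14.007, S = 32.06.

201.30

Molecular formula: C10H16FNS.
M = 10×12.011 + 1×18.998 + 16×1.008 + 1×14.007 + 1×32.06 = 201.30 g/mol.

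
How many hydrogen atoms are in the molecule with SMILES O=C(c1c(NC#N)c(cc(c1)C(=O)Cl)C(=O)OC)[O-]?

6

Hydrogens are implicit in SMILES; fill each atom to its normal valence:
  4 × C (aromatic): no H
  4 × C: no H
  4 × O: no H
  2 × C (aromatic): 1 H each → 2
  1 × C: 3 H
  1 × Cl: no H
  1 × N: 1 H
  1 × N: no H
  1 × O (charge -1): no H
  Total hydrogens = 6.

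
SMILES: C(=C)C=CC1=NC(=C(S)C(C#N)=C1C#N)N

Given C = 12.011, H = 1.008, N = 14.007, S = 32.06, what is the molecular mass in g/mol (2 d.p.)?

Molecular formula: C11H8N4S.
M = 11×12.011 + 8×1.008 + 4×14.007 + 1×32.06 = 228.27 g/mol.

228.27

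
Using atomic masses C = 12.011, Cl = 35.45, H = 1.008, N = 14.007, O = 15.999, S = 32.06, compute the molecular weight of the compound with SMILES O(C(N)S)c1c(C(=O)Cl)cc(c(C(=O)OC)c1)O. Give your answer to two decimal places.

Molecular formula: C10H10ClNO5S.
M = 10×12.011 + 1×35.45 + 10×1.008 + 1×14.007 + 5×15.999 + 1×32.06 = 291.70 g/mol.

291.70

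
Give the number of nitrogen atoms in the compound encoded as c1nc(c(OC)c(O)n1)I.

The symbol for nitrogen appears 2 times in the SMILES.

2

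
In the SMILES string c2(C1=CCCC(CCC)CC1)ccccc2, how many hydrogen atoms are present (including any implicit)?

Hydrogens are implicit in SMILES; fill each atom to its normal valence:
  6 × C: 2 H each → 12
  5 × C (aromatic): 1 H each → 5
  2 × C: 1 H each → 2
  1 × C: 3 H
  1 × C: no H
  1 × C (aromatic): no H
  Total hydrogens = 22.

22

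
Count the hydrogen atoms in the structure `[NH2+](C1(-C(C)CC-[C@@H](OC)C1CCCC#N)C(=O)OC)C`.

27

Hydrogens are implicit in SMILES; fill each atom to its normal valence:
  5 × C: 2 H each → 10
  4 × C: 3 H each → 12
  3 × C: 1 H each → 3
  3 × C: no H
  3 × O: no H
  1 × N (charge +1): 2 H
  1 × N: no H
  Total hydrogens = 27.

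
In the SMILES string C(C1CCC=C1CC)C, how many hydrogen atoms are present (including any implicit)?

Hydrogens are implicit in SMILES; fill each atom to its normal valence:
  4 × C: 2 H each → 8
  2 × C: 3 H each → 6
  2 × C: 1 H each → 2
  1 × C: no H
  Total hydrogens = 16.

16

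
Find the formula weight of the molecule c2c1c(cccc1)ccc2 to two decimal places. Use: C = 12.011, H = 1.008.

Molecular formula: C10H8.
M = 10×12.011 + 8×1.008 = 128.17 g/mol.

128.17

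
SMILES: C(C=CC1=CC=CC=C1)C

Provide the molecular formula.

C10H12

Heavy atoms from the SMILES: 10 C.
Implicit hydrogens by atom environment:
  5 × C (aromatic): 1 H each → 5
  2 × C: 1 H each → 2
  1 × C: 3 H
  1 × C: 2 H
  1 × C (aromatic): no H
  Total hydrogens = 12.
Molecular formula: C10H12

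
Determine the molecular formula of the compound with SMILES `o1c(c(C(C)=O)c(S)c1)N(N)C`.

Heavy atoms from the SMILES: 7 C, 2 N, 2 O, 1 S.
Implicit hydrogens by atom environment:
  3 × C (aromatic): no H
  2 × C: 3 H each → 6
  1 × C (aromatic): 1 H
  1 × C: no H
  1 × N: 2 H
  1 × N: no H
  1 × O (aromatic): no H
  1 × O: no H
  1 × S: 1 H
  Total hydrogens = 10.
Molecular formula: C7H10N2O2S

C7H10N2O2S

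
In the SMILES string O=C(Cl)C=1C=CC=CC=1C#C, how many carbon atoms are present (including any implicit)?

9

The symbol for carbon appears 9 times in the SMILES. (Cl is a single chlorine, not C + l.)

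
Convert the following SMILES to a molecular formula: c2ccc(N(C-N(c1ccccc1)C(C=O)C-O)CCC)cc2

Heavy atoms from the SMILES: 19 C, 2 N, 2 O.
Implicit hydrogens by atom environment:
  10 × C (aromatic): 1 H each → 10
  4 × C: 2 H each → 8
  2 × C: 1 H each → 2
  2 × C (aromatic): no H
  2 × N: no H
  1 × C: 3 H
  1 × O: 1 H
  1 × O: no H
  Total hydrogens = 24.
Molecular formula: C19H24N2O2

C19H24N2O2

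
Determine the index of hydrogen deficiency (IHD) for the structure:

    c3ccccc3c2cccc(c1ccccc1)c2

12

Molecular formula from the SMILES: C18H14.
DoU = (2C + 2 + N − H − X)/2 = (2·18 + 2 + 0 − 14 − 0)/2 = 24/2 = 12.
(Structurally: 3 ring(s) + 9 π bond(s) = 12.)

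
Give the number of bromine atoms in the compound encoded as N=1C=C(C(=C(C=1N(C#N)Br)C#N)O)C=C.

1

The symbol for bromine appears 1 time in the SMILES.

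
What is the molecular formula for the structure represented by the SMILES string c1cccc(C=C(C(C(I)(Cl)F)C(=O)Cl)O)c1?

C11H8Cl2FIO2

Heavy atoms from the SMILES: 11 C, 2 Cl, 1 F, 1 I, 2 O.
Implicit hydrogens by atom environment:
  5 × C (aromatic): 1 H each → 5
  3 × C: no H
  2 × C: 1 H each → 2
  2 × Cl: no H
  1 × C (aromatic): no H
  1 × F: no H
  1 × I: no H
  1 × O: 1 H
  1 × O: no H
  Total hydrogens = 8.
Molecular formula: C11H8Cl2FIO2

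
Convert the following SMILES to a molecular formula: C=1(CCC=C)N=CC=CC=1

Heavy atoms from the SMILES: 9 C, 1 N.
Implicit hydrogens by atom environment:
  4 × C (aromatic): 1 H each → 4
  3 × C: 2 H each → 6
  1 × C: 1 H
  1 × C (aromatic): no H
  1 × N (aromatic): no H
  Total hydrogens = 11.
Molecular formula: C9H11N

C9H11N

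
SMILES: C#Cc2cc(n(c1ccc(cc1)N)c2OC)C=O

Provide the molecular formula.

Heavy atoms from the SMILES: 14 C, 2 N, 2 O.
Implicit hydrogens by atom environment:
  5 × C (aromatic): 1 H each → 5
  5 × C (aromatic): no H
  2 × C: 1 H each → 2
  2 × O: no H
  1 × C: 3 H
  1 × C: no H
  1 × N: 2 H
  1 × N (aromatic): no H
  Total hydrogens = 12.
Molecular formula: C14H12N2O2

C14H12N2O2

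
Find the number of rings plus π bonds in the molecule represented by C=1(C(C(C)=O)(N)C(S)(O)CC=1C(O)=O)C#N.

6

Molecular formula from the SMILES: C9H10N2O4S.
DoU = (2C + 2 + N − H − X)/2 = (2·9 + 2 + 2 − 10 − 0)/2 = 12/2 = 6.
(Structurally: 1 ring(s) + 5 π bond(s) = 6.)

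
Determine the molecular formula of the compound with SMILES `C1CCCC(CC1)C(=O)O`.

C8H14O2

Heavy atoms from the SMILES: 8 C, 2 O.
Implicit hydrogens by atom environment:
  6 × C: 2 H each → 12
  1 × C: 1 H
  1 × C: no H
  1 × O: 1 H
  1 × O: no H
  Total hydrogens = 14.
Molecular formula: C8H14O2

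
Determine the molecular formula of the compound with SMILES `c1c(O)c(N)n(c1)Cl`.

C4H5ClN2O

Heavy atoms from the SMILES: 4 C, 1 Cl, 2 N, 1 O.
Implicit hydrogens by atom environment:
  2 × C (aromatic): 1 H each → 2
  2 × C (aromatic): no H
  1 × Cl: no H
  1 × N: 2 H
  1 × N (aromatic): no H
  1 × O: 1 H
  Total hydrogens = 5.
Molecular formula: C4H5ClN2O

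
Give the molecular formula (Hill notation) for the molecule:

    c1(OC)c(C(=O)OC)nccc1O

C8H9NO4

Heavy atoms from the SMILES: 8 C, 1 N, 4 O.
Implicit hydrogens by atom environment:
  3 × C (aromatic): no H
  3 × O: no H
  2 × C: 3 H each → 6
  2 × C (aromatic): 1 H each → 2
  1 × C: no H
  1 × N (aromatic): no H
  1 × O: 1 H
  Total hydrogens = 9.
Molecular formula: C8H9NO4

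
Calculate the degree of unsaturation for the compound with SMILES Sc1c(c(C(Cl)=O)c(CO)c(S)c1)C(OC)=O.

6

Molecular formula from the SMILES: C10H9ClO4S2.
DoU = (2C + 2 + N − H − X)/2 = (2·10 + 2 + 0 − 9 − 1)/2 = 12/2 = 6.
(Structurally: 1 ring(s) + 5 π bond(s) = 6.)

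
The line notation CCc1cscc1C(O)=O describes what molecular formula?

C7H8O2S

Heavy atoms from the SMILES: 7 C, 2 O, 1 S.
Implicit hydrogens by atom environment:
  2 × C (aromatic): 1 H each → 2
  2 × C (aromatic): no H
  1 × C: 3 H
  1 × C: 2 H
  1 × C: no H
  1 × O: 1 H
  1 × O: no H
  1 × S (aromatic): no H
  Total hydrogens = 8.
Molecular formula: C7H8O2S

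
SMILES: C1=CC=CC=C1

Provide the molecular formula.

Heavy atoms from the SMILES: 6 C.
Implicit hydrogens by atom environment:
  6 × C (aromatic): 1 H each → 6
  Total hydrogens = 6.
Molecular formula: C6H6

C6H6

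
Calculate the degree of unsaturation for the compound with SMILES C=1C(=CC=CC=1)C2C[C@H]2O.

Molecular formula from the SMILES: C9H10O.
DoU = (2C + 2 + N − H − X)/2 = (2·9 + 2 + 0 − 10 − 0)/2 = 10/2 = 5.
(Structurally: 2 ring(s) + 3 π bond(s) = 5.)

5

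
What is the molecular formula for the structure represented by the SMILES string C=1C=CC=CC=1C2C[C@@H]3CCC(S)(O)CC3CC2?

C16H22OS

Heavy atoms from the SMILES: 16 C, 1 O, 1 S.
Implicit hydrogens by atom environment:
  6 × C: 2 H each → 12
  5 × C (aromatic): 1 H each → 5
  3 × C: 1 H each → 3
  1 × C: no H
  1 × C (aromatic): no H
  1 × O: 1 H
  1 × S: 1 H
  Total hydrogens = 22.
Molecular formula: C16H22OS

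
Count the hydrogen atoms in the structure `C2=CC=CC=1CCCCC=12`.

12

Hydrogens are implicit in SMILES; fill each atom to its normal valence:
  4 × C: 2 H each → 8
  4 × C (aromatic): 1 H each → 4
  2 × C (aromatic): no H
  Total hydrogens = 12.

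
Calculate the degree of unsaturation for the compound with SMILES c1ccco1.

3

Molecular formula from the SMILES: C4H4O.
DoU = (2C + 2 + N − H − X)/2 = (2·4 + 2 + 0 − 4 − 0)/2 = 6/2 = 3.
(Structurally: 1 ring(s) + 2 π bond(s) = 3.)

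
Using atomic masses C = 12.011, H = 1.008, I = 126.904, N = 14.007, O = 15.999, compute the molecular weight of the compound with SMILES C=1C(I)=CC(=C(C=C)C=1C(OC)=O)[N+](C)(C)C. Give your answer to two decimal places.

346.19

Molecular formula: C13H17INO2+.
M = 13×12.011 + 17×1.008 + 1×126.904 + 1×14.007 + 2×15.999 = 346.19 g/mol.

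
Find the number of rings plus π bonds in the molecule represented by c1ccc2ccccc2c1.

Molecular formula from the SMILES: C10H8.
DoU = (2C + 2 + N − H − X)/2 = (2·10 + 2 + 0 − 8 − 0)/2 = 14/2 = 7.
(Structurally: 2 ring(s) + 5 π bond(s) = 7.)

7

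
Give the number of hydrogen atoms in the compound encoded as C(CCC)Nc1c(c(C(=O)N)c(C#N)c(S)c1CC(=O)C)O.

19

Hydrogens are implicit in SMILES; fill each atom to its normal valence:
  6 × C (aromatic): no H
  4 × C: 2 H each → 8
  3 × C: no H
  2 × C: 3 H each → 6
  2 × O: no H
  1 × N: 2 H
  1 × N: 1 H
  1 × N: no H
  1 × O: 1 H
  1 × S: 1 H
  Total hydrogens = 19.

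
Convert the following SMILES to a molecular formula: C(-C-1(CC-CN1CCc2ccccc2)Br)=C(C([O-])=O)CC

C17H21BrNO2-

Heavy atoms from the SMILES: 1 Br, 17 C, 1 N, 2 O.
Implicit hydrogens by atom environment:
  6 × C: 2 H each → 12
  5 × C (aromatic): 1 H each → 5
  3 × C: no H
  1 × Br: no H
  1 × C: 3 H
  1 × C: 1 H
  1 × C (aromatic): no H
  1 × N: no H
  1 × O: no H
  1 × O (charge -1): no H
  Total hydrogens = 21.
Net charge -1.
Molecular formula: C17H21BrNO2-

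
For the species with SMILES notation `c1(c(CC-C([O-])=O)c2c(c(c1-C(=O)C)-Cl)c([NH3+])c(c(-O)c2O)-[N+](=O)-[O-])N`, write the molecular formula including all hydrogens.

C15H14ClN3O7

Heavy atoms from the SMILES: 15 C, 1 Cl, 3 N, 7 O.
Implicit hydrogens by atom environment:
  10 × C (aromatic): no H
  3 × O: no H
  2 × C: 2 H each → 4
  2 × C: no H
  2 × O: 1 H each → 2
  2 × O (charge -1): no H
  1 × C: 3 H
  1 × Cl: no H
  1 × N (charge +1): 3 H
  1 × N: 2 H
  1 × N (charge +1): no H
  Total hydrogens = 14.
Molecular formula: C15H14ClN3O7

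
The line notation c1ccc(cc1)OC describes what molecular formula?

C7H8O

Heavy atoms from the SMILES: 7 C, 1 O.
Implicit hydrogens by atom environment:
  5 × C (aromatic): 1 H each → 5
  1 × C: 3 H
  1 × C (aromatic): no H
  1 × O: no H
  Total hydrogens = 8.
Molecular formula: C7H8O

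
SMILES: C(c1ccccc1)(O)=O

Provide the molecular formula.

C7H6O2

Heavy atoms from the SMILES: 7 C, 2 O.
Implicit hydrogens by atom environment:
  5 × C (aromatic): 1 H each → 5
  1 × C (aromatic): no H
  1 × C: no H
  1 × O: 1 H
  1 × O: no H
  Total hydrogens = 6.
Molecular formula: C7H6O2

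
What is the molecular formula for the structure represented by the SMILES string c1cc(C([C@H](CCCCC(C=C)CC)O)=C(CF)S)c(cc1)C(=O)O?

C20H27FO3S

Heavy atoms from the SMILES: 20 C, 1 F, 3 O, 1 S.
Implicit hydrogens by atom environment:
  7 × C: 2 H each → 14
  4 × C (aromatic): 1 H each → 4
  3 × C: 1 H each → 3
  3 × C: no H
  2 × C (aromatic): no H
  2 × O: 1 H each → 2
  1 × C: 3 H
  1 × F: no H
  1 × O: no H
  1 × S: 1 H
  Total hydrogens = 27.
Molecular formula: C20H27FO3S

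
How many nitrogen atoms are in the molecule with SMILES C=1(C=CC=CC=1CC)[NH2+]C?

The symbol for nitrogen appears 1 time in the SMILES.

1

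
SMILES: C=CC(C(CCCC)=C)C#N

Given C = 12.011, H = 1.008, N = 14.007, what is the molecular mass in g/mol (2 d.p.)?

149.24

Molecular formula: C10H15N.
M = 10×12.011 + 15×1.008 + 1×14.007 = 149.24 g/mol.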